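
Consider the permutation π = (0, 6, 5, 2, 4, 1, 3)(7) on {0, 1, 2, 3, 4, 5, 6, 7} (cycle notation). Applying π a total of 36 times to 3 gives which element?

3 lies in the 7-cycle (0, 6, 5, 2, 4, 1, 3).
Since the cycle has length 7, π^36 acts on it the same as π^1 (36 mod 7 = 1).
Advancing 1 step from 3: 3 → 0.

0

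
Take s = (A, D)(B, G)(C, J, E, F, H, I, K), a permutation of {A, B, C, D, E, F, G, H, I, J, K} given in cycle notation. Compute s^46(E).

K

E lies in the 7-cycle (C, J, E, F, H, I, K).
Powers repeat with period 7 on this cycle, and 46 mod 7 = 4, so s^46(E) = s^4(E).
Advancing 4 steps from E: E → F → H → I → K.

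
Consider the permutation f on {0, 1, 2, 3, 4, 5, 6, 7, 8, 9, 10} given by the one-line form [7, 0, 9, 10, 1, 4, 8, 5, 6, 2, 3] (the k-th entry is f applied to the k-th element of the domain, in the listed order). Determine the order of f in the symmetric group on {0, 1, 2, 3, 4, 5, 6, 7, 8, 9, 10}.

10

The disjoint-cycle form of f has cycle lengths 5, 2, 2, 2.
The order is lcm(5, 2, 2, 2) = 10.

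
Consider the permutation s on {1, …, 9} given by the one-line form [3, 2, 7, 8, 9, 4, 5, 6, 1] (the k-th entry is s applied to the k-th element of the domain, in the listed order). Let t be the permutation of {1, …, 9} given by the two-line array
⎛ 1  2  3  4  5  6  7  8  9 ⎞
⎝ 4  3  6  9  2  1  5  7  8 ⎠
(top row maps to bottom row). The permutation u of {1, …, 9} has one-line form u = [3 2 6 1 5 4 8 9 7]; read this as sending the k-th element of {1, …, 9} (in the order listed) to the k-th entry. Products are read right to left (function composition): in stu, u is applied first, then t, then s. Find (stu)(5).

Chase 5: u(5) = 5; t(5) = 2; s(2) = 2. Hence (stu)(5) = 2.

2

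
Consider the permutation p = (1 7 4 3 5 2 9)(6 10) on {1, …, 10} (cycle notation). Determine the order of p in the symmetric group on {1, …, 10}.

14

The cycle type of p is (7, 2, 1).
Since disjoint cycles commute, ord(p) = lcm(7, 2) = 14.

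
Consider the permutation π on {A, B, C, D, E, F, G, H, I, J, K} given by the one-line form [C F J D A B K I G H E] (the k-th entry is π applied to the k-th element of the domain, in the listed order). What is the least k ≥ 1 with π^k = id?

8

Decomposing into disjoint cycles gives cycle lengths 8, 2, 1.
The order of π is the least common multiple of its cycle lengths: lcm(8, 2) = 8.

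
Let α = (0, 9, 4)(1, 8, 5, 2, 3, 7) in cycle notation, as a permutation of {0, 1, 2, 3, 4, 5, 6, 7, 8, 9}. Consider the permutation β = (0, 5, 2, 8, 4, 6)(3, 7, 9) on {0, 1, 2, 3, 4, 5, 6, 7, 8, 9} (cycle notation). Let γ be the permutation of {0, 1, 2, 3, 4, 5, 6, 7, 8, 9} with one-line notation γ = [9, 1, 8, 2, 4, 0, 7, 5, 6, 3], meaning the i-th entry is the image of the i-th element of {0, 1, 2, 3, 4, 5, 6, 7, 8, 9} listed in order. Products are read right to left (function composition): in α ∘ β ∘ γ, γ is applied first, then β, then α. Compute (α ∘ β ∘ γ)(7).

(α ∘ β ∘ γ)(7) = α(β(γ(7))). γ(7) = 5, then β(5) = 2, then α(2) = 3, so the result is 3.

3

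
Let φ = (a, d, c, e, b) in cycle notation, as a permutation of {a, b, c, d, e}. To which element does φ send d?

c

Within (a, d, c, e, b), d ↦ c.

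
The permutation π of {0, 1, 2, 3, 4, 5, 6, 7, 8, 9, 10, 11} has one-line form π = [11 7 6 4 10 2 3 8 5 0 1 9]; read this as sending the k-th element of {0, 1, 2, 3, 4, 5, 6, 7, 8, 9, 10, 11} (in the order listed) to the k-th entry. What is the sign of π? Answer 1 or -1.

1

In disjoint-cycle form the cycle lengths are 9, 3.
A cycle is odd iff its length is even; π has 0 even-length cycles, so sgn(π) = (−1)^0 and π is even.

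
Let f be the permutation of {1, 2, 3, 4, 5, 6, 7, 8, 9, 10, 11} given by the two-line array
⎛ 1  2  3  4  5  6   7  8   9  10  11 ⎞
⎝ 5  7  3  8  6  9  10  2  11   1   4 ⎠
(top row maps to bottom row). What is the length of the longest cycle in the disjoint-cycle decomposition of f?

Decomposing into disjoint cycles gives (1, 5, 6, 9, 11, 4, 8, 2, 7, 10); the longest has length 10.

10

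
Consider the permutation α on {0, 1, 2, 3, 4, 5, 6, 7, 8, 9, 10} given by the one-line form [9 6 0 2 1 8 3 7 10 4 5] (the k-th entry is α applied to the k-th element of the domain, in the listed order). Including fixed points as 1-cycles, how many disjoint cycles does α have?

The cycle decomposition is (0, 9, 4, 1, 6, 3, 2)(5, 8, 10)(7), which has 3 cycles (counting 1-cycles).

3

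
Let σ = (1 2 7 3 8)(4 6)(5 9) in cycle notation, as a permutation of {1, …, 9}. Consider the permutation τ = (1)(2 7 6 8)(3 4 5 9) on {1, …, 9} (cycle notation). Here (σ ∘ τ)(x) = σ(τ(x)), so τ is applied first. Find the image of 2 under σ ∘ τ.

3

τ(2) = 7, then σ(7) = 3; composing gives (σ ∘ τ)(2) = 3.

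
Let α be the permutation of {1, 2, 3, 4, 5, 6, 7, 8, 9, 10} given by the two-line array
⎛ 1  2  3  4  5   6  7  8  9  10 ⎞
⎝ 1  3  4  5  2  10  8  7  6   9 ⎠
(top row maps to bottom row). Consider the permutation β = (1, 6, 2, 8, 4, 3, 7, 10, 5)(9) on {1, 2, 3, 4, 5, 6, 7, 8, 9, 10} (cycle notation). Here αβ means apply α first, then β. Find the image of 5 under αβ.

8

(αβ)(5) = β(α(5)). α(5) = 2, then β(2) = 8. So (αβ)(5) = 8.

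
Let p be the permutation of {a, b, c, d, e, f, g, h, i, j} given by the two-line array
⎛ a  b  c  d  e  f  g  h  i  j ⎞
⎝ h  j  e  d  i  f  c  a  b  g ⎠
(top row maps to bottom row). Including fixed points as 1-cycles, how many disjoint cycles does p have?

4

The cycle decomposition is (a, h)(b, j, g, c, e, i)(d)(f), which has 4 cycles (counting 1-cycles).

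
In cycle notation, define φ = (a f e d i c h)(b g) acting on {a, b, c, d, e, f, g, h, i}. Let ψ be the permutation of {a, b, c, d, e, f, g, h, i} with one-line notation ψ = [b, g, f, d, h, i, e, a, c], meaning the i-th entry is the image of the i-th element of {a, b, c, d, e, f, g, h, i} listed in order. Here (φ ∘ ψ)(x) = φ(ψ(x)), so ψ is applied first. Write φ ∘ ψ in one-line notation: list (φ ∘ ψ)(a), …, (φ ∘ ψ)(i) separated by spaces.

Chase each element through ψ then φ: a → b → g; b → g → b; c → f → e; d → d → i; e → h → a; f → i → c; g → e → d; h → a → f; i → c → h.
Collecting the images, φ ∘ ψ = [g b e i a c d f h].

g b e i a c d f h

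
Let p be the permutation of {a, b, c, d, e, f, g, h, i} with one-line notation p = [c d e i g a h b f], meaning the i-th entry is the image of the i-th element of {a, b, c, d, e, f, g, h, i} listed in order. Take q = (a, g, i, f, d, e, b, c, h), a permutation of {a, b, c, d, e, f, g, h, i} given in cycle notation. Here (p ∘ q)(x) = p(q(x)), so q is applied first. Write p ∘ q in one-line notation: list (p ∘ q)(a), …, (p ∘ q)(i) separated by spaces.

h e b g d i f c a

For each element, apply q then p: a → g → h; b → c → e; c → h → b; d → e → g; e → b → d; f → d → i; g → i → f; h → a → c; i → f → a.
So p ∘ q in one-line form is h e b g d i f c a.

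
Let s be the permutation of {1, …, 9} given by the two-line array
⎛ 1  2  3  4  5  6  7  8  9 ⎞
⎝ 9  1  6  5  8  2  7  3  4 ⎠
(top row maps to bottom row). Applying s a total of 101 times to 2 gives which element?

8

Tracing 2 → 1 → … returns to 2 after 8 steps, so 2 lies in an 8-cycle (1 9 4 5 8 3 6 2).
On an 8-cycle, s^8 is the identity, so s^101 = s^5 there (101 ≡ 5 mod 8).
Stepping 5 places around the cycle: 2 → 1 → 9 → 4 → 5 → 8.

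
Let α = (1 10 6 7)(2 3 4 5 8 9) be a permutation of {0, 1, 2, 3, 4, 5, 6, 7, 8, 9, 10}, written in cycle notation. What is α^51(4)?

4 lies in the 6-cycle (2 3 4 5 8 9).
On a 6-cycle, α^6 is the identity, so α^51 = α^3 there (51 ≡ 3 mod 6).
Stepping 3 places around the cycle: 4 → 5 → 8 → 9.

9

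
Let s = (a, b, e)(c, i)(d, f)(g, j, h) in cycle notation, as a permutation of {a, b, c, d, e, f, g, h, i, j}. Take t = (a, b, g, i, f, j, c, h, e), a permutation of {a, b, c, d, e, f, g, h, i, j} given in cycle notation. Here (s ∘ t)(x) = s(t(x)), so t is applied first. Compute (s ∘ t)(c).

(s ∘ t)(c) = s(t(c)). t(c) = h, then s(h) = g. So (s ∘ t)(c) = g.

g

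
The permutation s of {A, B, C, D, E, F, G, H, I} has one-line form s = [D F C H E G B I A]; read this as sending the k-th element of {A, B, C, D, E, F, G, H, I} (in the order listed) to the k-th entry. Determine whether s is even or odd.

odd

In disjoint-cycle form the cycle lengths are 4, 3, 1, 1.
A cycle of length ℓ contributes ℓ−1 transpositions, so s is a product of 3 + 2 = 5 transpositions — odd.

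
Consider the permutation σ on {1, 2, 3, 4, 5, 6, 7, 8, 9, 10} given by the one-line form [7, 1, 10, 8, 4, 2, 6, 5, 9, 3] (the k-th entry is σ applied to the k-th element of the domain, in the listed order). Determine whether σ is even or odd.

In disjoint-cycle form the cycle lengths are 4, 3, 2, 1.
A cycle is odd iff its length is even; σ has 2 even-length cycles, so sgn(σ) = (−1)^2 and σ is even.

even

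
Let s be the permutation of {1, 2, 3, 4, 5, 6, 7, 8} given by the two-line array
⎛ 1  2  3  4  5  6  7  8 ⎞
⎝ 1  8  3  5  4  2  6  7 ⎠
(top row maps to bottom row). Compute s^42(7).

2

Tracing 7 → 6 → … returns to 7 after 4 steps, so 7 lies in a 4-cycle (2 8 7 6).
On a 4-cycle, s^4 is the identity, so s^42 = s^2 there (42 ≡ 2 mod 4).
Advancing 2 steps from 7: 7 → 6 → 2.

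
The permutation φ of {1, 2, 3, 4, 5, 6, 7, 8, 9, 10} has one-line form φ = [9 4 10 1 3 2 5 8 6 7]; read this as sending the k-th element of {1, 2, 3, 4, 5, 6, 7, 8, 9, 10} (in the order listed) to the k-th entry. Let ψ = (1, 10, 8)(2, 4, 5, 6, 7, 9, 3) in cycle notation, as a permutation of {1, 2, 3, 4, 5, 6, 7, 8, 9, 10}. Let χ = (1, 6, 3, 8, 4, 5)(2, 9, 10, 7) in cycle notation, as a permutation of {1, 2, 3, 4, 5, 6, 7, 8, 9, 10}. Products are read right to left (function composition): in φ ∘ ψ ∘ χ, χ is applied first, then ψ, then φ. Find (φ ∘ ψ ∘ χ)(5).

7

Apply the permutations in order: χ(5) = 1, then ψ(1) = 10, then φ(10) = 7. So (φ ∘ ψ ∘ χ)(5) = 7.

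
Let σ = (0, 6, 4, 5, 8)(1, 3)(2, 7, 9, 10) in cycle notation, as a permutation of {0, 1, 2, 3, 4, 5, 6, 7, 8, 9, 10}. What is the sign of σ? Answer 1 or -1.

The cycle lengths are 5, 4, 2.
A cycle of length ℓ contributes ℓ−1 transpositions, so σ is a product of 4 + 3 + 1 = 8 transpositions — even.

1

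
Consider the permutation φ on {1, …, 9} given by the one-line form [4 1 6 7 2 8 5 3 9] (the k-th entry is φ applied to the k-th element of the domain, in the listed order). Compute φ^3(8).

Tracing 8 → 3 → … returns to 8 after 3 steps, so 8 lies in a 3-cycle (3, 6, 8).
On a 3-cycle, φ^3 is the identity, so φ^3 = φ^0 there (3 ≡ 0 mod 3).
So φ^3(8) = 8.

8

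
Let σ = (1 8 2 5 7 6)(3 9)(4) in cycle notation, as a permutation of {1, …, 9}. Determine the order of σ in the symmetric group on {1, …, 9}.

The disjoint cycles have lengths 6, 2, 1.
Since disjoint cycles commute, ord(σ) = lcm(6, 2) = 6.

6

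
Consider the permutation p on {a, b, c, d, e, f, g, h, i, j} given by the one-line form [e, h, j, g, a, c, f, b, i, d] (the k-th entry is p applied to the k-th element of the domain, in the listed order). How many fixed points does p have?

The fixed points (elements with p(x) = x) are {i}, so there is 1.

1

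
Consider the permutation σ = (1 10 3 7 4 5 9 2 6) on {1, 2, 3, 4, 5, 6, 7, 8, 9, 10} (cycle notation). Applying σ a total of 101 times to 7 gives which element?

5

7 lies in the 9-cycle (1 10 3 7 4 5 9 2 6).
Powers repeat with period 9 on this cycle, and 101 mod 9 = 2, so σ^101(7) = σ^2(7).
Advancing 2 steps from 7: 7 → 4 → 5.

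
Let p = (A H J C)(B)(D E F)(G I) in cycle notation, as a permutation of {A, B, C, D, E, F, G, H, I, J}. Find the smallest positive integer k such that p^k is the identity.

The disjoint cycles have lengths 4, 3, 2, 1.
The order of p is the least common multiple of its cycle lengths: lcm(4, 3, 2) = 12.

12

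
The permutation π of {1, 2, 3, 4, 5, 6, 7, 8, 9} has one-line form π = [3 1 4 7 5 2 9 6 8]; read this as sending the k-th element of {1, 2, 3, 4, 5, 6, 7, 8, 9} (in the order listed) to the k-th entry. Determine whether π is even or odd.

In disjoint-cycle form the cycle lengths are 8, 1.
A cycle of length ℓ contributes ℓ−1 transpositions, so π is a product of 7 transpositions — odd.

odd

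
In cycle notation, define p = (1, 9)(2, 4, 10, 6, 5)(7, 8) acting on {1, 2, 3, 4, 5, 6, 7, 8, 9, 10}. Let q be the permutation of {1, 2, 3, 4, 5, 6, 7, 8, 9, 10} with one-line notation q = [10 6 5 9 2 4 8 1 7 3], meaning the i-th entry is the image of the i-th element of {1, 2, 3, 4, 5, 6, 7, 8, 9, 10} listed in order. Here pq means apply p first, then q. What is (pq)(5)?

6

First apply p: p(5) = 2, then q(2) = 6. Thus (pq)(5) = 6.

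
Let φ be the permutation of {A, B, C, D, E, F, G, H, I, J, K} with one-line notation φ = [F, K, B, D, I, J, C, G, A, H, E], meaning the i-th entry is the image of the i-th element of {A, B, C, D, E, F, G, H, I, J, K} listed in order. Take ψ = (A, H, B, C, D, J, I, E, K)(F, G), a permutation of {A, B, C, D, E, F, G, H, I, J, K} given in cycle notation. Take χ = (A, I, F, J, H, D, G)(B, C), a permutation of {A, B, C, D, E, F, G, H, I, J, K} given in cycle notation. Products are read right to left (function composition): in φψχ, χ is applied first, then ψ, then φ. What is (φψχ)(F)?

A

(φψχ)(F) = φ(ψ(χ(F))). χ(F) = J, then ψ(J) = I, then φ(I) = A, so the result is A.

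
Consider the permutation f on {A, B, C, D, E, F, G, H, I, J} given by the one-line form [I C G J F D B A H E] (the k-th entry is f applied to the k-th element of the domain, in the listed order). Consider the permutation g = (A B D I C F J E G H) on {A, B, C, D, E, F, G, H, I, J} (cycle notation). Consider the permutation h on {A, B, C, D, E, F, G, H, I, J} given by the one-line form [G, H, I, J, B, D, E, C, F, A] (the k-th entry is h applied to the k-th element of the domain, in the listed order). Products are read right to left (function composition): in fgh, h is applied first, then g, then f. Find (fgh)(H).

D

Apply the permutations in order: h(H) = C, then g(C) = F, then f(F) = D. So (fgh)(H) = D.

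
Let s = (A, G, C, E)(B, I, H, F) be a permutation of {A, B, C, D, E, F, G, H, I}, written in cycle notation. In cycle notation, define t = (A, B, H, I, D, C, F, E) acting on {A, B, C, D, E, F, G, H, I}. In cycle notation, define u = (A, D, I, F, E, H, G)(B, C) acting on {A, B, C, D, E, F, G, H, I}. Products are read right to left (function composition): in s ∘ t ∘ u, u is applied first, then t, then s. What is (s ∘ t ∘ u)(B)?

Apply the permutations in order: u(B) = C, then t(C) = F, then s(F) = B. So (s ∘ t ∘ u)(B) = B.

B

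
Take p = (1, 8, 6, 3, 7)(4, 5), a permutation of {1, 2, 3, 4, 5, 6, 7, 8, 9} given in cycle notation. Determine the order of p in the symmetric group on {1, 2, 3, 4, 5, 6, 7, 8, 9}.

The cycle type of p is (5, 2, 1, 1).
The order is lcm(5, 2) = 10.

10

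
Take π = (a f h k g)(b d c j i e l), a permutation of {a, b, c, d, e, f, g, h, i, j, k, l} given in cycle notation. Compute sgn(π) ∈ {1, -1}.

The cycle lengths are 7, 5.
A cycle is odd iff its length is even; π has 0 even-length cycles, so sgn(π) = (−1)^0 and π is even.

1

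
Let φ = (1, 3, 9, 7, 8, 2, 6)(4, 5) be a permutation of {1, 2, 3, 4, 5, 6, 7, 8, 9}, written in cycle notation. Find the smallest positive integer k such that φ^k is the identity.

14

The cycle type of φ is (7, 2).
The order is lcm(7, 2) = 14.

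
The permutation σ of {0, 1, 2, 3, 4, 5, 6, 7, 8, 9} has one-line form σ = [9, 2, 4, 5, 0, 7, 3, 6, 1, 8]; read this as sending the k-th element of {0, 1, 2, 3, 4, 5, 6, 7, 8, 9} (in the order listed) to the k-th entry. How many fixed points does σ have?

No element satisfies σ(x) = x, so there are 0 fixed points.

0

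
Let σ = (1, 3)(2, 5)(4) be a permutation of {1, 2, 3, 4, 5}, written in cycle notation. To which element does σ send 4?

4

The 1-cycle (4) fixes 4, so σ(4) = 4.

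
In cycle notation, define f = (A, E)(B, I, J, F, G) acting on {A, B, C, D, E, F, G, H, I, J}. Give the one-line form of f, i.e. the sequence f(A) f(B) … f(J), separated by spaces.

E I C D A G B H J F

Image by image: A↦E, B↦I, C↦C, D↦D, E↦A, F↦G, G↦B, H↦H, I↦J, J↦F.
Listing these in domain order gives E I C D A G B H J F.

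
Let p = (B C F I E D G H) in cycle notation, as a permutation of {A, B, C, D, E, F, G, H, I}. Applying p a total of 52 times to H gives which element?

H lies in the 8-cycle (B C F I E D G H).
Since the cycle has length 8, p^52 acts on it the same as p^4 (52 mod 8 = 4).
Advancing 4 steps from H: H → B → C → F → I.

I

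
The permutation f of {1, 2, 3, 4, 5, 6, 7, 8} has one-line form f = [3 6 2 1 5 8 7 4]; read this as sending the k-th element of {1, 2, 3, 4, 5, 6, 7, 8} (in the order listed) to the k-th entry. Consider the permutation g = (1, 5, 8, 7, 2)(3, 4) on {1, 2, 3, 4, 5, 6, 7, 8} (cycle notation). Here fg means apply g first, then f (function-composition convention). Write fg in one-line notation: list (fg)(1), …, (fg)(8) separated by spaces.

For each element, apply g then f: 1 → 5 → 5; 2 → 1 → 3; 3 → 4 → 1; 4 → 3 → 2; 5 → 8 → 4; 6 → 6 → 8; 7 → 2 → 6; 8 → 7 → 7.
Collecting the images, fg = [5 3 1 2 4 8 6 7].

5 3 1 2 4 8 6 7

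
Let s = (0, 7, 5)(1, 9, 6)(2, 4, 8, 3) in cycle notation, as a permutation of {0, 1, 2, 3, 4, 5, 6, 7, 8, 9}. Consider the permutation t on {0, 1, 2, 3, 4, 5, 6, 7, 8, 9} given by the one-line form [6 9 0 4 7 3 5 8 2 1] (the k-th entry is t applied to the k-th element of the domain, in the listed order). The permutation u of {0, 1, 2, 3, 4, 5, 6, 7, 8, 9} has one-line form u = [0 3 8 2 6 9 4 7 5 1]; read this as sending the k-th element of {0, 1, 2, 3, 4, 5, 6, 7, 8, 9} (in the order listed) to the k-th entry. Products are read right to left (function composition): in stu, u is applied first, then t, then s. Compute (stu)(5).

9

Chase 5: u(5) = 9; t(9) = 1; s(1) = 9. Hence (stu)(5) = 9.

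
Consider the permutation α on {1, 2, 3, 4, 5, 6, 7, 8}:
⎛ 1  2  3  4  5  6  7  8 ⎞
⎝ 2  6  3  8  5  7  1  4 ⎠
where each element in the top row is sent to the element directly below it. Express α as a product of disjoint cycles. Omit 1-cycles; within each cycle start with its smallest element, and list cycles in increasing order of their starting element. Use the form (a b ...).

(1 2 6 7)(4 8)

Iterating α from 1 gives 1 → 2 → 6 → 7 → 1; that is the 4-cycle (1 2 6 7).
Repeating from the next unused element and collecting all non-trivial cycles gives (1 2 6 7)(4 8).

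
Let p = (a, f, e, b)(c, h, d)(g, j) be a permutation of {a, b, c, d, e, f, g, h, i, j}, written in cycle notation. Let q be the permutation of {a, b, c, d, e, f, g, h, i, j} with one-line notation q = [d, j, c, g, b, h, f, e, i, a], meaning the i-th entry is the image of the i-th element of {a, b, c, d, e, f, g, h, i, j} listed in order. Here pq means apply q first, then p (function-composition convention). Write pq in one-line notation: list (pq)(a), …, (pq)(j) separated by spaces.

c g h j a d e b i f

For each element, apply q then p: a → d → c; b → j → g; c → c → h; d → g → j; e → b → a; f → h → d; g → f → e; h → e → b; i → i → i; j → a → f.
So pq in one-line form is c g h j a d e b i f.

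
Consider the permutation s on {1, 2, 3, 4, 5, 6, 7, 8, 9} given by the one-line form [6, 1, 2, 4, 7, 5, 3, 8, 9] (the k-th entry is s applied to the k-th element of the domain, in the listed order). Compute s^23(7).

Tracing 7 → 3 → … returns to 7 after 6 steps, so 7 lies in a 6-cycle (1, 6, 5, 7, 3, 2).
Powers repeat with period 6 on this cycle, and 23 mod 6 = 5, so s^23(7) = s^5(7).
Stepping 5 places around the cycle: 7 → 3 → 2 → 1 → 6 → 5.

5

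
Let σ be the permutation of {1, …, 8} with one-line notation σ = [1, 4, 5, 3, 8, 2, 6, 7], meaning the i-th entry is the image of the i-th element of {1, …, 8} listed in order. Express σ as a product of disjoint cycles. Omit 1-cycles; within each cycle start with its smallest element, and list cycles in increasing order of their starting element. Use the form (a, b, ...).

(2, 4, 3, 5, 8, 7, 6)

Start at 2 and follow images: 2 → 4 → 3 → 5 → 8 → 7 → 6 → 2, giving the cycle (2, 4, 3, 5, 8, 7, 6).
Repeating from the next unused element and collecting all non-trivial cycles gives (2, 4, 3, 5, 8, 7, 6).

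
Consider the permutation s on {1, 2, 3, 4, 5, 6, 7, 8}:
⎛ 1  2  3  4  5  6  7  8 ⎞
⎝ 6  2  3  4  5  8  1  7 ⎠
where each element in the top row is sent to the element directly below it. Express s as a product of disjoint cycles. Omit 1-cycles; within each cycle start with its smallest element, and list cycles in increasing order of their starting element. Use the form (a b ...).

(1 6 8 7)

Start at 1 and follow images: 1 → 6 → 8 → 7 → 1, giving the cycle (1 6 8 7).
Repeating from the next unused element and collecting all non-trivial cycles gives (1 6 8 7).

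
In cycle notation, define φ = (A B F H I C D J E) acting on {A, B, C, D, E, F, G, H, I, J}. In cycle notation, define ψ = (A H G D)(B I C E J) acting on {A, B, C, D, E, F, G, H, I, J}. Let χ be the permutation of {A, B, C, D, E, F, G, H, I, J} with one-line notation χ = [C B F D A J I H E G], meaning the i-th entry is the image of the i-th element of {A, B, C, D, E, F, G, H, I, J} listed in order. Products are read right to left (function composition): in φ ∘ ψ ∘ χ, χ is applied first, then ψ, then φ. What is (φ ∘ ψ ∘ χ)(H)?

Chase H: χ(H) = H; ψ(H) = G; φ(G) = G. Hence (φ ∘ ψ ∘ χ)(H) = G.

G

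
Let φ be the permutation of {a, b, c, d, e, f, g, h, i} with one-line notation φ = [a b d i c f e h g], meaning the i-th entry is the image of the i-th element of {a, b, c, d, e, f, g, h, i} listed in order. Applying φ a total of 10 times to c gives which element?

c

Tracing c → d → … returns to c after 5 steps, so c lies in a 5-cycle (c, d, i, g, e).
Powers repeat with period 5 on this cycle, and 10 mod 5 = 0, so φ^10(c) = φ^0(c).
So φ^10(c) = c.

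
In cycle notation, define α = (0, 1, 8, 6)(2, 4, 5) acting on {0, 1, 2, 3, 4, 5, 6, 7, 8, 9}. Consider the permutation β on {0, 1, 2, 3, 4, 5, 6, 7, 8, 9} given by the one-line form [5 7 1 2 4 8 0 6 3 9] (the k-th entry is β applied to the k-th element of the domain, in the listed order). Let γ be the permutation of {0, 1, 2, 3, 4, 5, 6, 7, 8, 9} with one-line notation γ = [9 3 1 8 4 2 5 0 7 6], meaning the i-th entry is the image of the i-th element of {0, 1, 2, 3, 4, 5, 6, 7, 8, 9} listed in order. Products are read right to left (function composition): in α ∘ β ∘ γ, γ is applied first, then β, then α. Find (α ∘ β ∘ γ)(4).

5

Apply the permutations in order: γ(4) = 4, then β(4) = 4, then α(4) = 5. So (α ∘ β ∘ γ)(4) = 5.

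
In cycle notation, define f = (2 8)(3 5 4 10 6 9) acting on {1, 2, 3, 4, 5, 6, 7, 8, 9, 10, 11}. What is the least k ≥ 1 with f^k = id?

The cycle type of f is (6, 2, 1, 1, 1).
Since disjoint cycles commute, ord(f) = lcm(6, 2) = 6.

6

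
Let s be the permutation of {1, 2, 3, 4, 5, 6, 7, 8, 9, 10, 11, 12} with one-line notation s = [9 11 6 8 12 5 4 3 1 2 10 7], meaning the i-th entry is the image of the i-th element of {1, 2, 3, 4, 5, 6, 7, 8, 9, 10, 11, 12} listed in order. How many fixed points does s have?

No element satisfies s(x) = x, so there are 0 fixed points.

0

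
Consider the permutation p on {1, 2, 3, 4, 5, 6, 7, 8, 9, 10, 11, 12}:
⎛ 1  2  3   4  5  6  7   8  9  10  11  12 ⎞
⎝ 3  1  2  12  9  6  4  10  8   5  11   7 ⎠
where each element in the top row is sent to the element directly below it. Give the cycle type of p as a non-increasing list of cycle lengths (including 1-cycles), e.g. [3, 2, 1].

[4, 3, 3, 1, 1]

The disjoint cycles are (1 3 2)(4 12 7)(5 9 8 10)(6)(11), with lengths 4, 3, 3, 1, 1 in non-increasing order.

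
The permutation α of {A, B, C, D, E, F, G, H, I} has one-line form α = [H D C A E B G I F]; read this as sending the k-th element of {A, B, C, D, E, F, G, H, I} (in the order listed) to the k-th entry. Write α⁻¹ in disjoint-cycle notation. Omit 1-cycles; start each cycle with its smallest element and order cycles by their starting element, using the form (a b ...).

The cycle decomposition of α is (A H I F B D).
Reversing each cycle (and rotating so the smallest element leads) gives α⁻¹ = (A D B F I H).

(A D B F I H)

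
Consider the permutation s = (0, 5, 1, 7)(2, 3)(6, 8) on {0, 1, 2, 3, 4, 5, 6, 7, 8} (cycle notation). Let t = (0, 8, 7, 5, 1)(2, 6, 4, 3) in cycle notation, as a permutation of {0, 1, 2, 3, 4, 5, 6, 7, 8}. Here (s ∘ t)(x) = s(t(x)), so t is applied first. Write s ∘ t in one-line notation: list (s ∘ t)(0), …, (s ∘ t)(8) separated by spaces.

Chase each element through t then s: 0 → 8 → 6; 1 → 0 → 5; 2 → 6 → 8; 3 → 2 → 3; 4 → 3 → 2; 5 → 1 → 7; 6 → 4 → 4; 7 → 5 → 1; 8 → 7 → 0.
Collecting the images, s ∘ t = [6 5 8 3 2 7 4 1 0].

6 5 8 3 2 7 4 1 0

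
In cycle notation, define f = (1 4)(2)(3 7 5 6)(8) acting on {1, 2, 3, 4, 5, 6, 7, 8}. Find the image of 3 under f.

7

In the cycle (3 7 5 6), 3 is followed by 7, so f(3) = 7.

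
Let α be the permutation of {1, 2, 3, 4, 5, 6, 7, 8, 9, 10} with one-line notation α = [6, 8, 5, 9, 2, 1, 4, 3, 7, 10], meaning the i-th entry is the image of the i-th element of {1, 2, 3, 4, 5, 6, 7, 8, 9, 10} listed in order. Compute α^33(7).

7

Tracing 7 → 4 → … returns to 7 after 3 steps, so 7 lies in a 3-cycle (4 9 7).
Since the cycle has length 3, α^33 acts on it the same as α^0 (33 mod 3 = 0).
So α^33(7) = 7.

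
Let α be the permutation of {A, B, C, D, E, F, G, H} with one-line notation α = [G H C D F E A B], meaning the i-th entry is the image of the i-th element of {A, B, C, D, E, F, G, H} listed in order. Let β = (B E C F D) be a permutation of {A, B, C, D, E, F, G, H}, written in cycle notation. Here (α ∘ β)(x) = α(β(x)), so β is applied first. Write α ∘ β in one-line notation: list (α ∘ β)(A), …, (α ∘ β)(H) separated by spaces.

G F E H C D A B

(α ∘ β)(x) = α(β(x)). Computing each image: α(β(A)) = α(A) = G, α(β(B)) = α(E) = F, α(β(C)) = α(F) = E, α(β(D)) = α(B) = H, α(β(E)) = α(C) = C, α(β(F)) = α(D) = D, α(β(G)) = α(G) = A, α(β(H)) = α(H) = B.
Hence α ∘ β = [G F E H C D A B].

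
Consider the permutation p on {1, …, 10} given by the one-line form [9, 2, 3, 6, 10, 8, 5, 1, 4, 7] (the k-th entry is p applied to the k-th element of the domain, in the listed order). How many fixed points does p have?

The fixed points (elements with p(x) = x) are {2, 3}, so there are 2.

2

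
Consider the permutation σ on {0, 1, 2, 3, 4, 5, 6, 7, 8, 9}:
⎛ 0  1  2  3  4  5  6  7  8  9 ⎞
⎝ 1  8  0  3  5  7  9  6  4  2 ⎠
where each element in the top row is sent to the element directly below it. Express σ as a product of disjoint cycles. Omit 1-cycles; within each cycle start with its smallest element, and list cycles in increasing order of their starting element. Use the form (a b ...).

(0 1 8 4 5 7 6 9 2)

Iterating σ from 0 gives 0 → 1 → 8 → 4 → 5 → 7 → 6 → 9 → 2 → 0; that is the 9-cycle (0 1 8 4 5 7 6 9 2).
Repeating from the next unused element and collecting all non-trivial cycles gives (0 1 8 4 5 7 6 9 2).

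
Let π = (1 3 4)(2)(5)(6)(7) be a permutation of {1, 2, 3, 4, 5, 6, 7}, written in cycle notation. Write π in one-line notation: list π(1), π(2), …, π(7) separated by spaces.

3 2 4 1 5 6 7

Image by image: 1↦3, 2↦2, 3↦4, 4↦1, 5↦5, 6↦6, 7↦7.
So the one-line form is 3 2 4 1 5 6 7.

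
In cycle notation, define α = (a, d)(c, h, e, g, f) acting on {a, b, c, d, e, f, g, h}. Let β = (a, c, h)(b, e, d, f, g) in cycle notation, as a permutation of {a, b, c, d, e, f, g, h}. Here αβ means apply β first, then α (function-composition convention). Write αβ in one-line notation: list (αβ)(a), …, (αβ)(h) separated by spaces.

For each element, apply β then α: a → c → h; b → e → g; c → h → e; d → f → c; e → d → a; f → g → f; g → b → b; h → a → d.
So αβ in one-line form is h g e c a f b d.

h g e c a f b d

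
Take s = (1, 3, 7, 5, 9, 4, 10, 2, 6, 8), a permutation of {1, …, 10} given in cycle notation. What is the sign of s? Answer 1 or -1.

The cycle lengths are 10.
A cycle of length ℓ contributes ℓ−1 transpositions, so s is a product of 9 transpositions — odd.

-1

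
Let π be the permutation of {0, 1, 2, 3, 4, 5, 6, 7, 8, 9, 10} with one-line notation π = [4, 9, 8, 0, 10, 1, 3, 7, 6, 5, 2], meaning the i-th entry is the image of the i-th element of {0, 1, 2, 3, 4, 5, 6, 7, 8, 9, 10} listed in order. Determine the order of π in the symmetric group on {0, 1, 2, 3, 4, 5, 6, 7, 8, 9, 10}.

21

The disjoint-cycle form of π has cycle lengths 7, 3, 1.
Since disjoint cycles commute, ord(π) = lcm(7, 3) = 21.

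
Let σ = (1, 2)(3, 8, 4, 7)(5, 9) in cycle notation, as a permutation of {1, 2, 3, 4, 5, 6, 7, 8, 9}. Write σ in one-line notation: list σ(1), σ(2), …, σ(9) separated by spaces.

2 1 8 7 9 6 3 4 5

Reading each image from the cycles: 1→2, 2→1, 3→8, 4→7, 5→9, 6→6, 7→3, 8→4, 9→5.
So the one-line form is 2 1 8 7 9 6 3 4 5.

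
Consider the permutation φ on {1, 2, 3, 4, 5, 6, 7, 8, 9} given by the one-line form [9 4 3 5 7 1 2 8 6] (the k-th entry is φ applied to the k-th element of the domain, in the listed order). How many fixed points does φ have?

The fixed points (elements with φ(x) = x) are {3, 8}, so there are 2.

2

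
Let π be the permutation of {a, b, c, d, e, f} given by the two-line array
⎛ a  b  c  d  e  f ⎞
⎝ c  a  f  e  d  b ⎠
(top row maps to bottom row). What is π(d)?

e

The entry below d in the array is e, so π(d) = e.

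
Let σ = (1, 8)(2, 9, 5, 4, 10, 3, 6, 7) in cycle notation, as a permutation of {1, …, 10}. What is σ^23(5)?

9

5 lies in the 8-cycle (2, 9, 5, 4, 10, 3, 6, 7).
Since the cycle has length 8, σ^23 acts on it the same as σ^7 (23 mod 8 = 7).
Advancing 7 steps from 5: 5 → 4 → 10 → 3 → 6 → 7 → 2 → 9.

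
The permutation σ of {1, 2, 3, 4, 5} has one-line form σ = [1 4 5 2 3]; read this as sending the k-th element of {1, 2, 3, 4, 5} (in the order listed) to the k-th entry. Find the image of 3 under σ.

5

3 is element number 3 of the domain, and entry number 3 of the one-line form is 5, so σ(3) = 5.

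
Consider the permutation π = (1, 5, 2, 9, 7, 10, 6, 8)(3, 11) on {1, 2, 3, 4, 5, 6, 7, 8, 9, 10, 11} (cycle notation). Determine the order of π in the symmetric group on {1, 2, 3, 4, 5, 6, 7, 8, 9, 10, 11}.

8

The cycle type of π is (8, 2, 1).
The order is lcm(8, 2) = 8.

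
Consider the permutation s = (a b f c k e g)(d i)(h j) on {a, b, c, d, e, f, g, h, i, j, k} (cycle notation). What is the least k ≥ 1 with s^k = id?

The disjoint cycles have lengths 7, 2, 2.
Since disjoint cycles commute, ord(s) = lcm(7, 2, 2) = 14.

14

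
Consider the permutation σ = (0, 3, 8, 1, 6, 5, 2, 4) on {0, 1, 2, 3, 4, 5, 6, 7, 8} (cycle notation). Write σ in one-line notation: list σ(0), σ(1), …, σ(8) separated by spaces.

3 6 4 8 0 2 5 7 1

Each element maps to the next entry in its cycle (wrapping to the front): 0→3, 1→6, 2→4, 3→8, 4→0, 5→2, 6→5, 7→7, 8→1.
Listing these in domain order gives 3 6 4 8 0 2 5 7 1.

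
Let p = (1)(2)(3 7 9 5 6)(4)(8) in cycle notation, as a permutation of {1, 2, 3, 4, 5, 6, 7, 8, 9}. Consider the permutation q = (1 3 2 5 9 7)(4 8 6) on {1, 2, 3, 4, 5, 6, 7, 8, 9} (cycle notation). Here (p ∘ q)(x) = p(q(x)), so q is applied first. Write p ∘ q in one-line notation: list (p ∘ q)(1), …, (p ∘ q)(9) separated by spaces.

(p ∘ q)(x) = p(q(x)). Computing each image: p(q(1)) = p(3) = 7, p(q(2)) = p(5) = 6, p(q(3)) = p(2) = 2, p(q(4)) = p(8) = 8, p(q(5)) = p(9) = 5, p(q(6)) = p(4) = 4, p(q(7)) = p(1) = 1, p(q(8)) = p(6) = 3, p(q(9)) = p(7) = 9.
Hence p ∘ q = [7 6 2 8 5 4 1 3 9].

7 6 2 8 5 4 1 3 9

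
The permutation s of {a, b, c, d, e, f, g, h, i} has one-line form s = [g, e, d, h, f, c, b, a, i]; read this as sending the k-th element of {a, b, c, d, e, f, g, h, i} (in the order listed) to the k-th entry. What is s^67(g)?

f

Tracing g → b → … returns to g after 8 steps, so g lies in an 8-cycle (a g b e f c d h).
Since the cycle has length 8, s^67 acts on it the same as s^3 (67 mod 8 = 3).
Stepping 3 places around the cycle: g → b → e → f.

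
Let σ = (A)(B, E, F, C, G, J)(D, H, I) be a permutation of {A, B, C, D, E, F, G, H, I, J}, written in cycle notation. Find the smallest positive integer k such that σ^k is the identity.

6

The disjoint cycles have lengths 6, 3, 1.
Since disjoint cycles commute, ord(σ) = lcm(6, 3) = 6.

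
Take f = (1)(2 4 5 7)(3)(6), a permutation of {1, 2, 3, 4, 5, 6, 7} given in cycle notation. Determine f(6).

6

The 1-cycle (6) fixes 6, so f(6) = 6.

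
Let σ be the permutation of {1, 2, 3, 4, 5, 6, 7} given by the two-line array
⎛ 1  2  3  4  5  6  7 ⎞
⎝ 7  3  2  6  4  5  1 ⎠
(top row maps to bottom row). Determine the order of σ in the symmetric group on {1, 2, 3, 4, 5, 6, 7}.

Writing σ as disjoint cycles, the cycle lengths are 3, 2, 2.
The order of σ is the least common multiple of its cycle lengths: lcm(3, 2, 2) = 6.

6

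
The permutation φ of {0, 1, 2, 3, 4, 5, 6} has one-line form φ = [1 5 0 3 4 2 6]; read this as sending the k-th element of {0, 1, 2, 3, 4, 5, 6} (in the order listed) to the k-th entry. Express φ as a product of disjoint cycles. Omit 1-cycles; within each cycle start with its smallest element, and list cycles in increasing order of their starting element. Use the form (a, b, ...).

(0, 1, 5, 2)

From 0: 0 → 1 → 5 → 2 → 0, closing the cycle (0, 1, 5, 2).
Continuing from each remaining unvisited element yields (0, 1, 5, 2).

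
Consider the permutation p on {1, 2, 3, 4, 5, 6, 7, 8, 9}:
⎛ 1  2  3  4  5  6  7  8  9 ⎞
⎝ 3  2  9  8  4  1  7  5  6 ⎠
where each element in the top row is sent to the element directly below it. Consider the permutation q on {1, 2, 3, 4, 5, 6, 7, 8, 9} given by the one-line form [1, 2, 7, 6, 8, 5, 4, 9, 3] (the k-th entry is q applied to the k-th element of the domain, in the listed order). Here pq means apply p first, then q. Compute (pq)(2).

(pq)(2) = q(p(2)). p(2) = 2, then q(2) = 2. So (pq)(2) = 2.

2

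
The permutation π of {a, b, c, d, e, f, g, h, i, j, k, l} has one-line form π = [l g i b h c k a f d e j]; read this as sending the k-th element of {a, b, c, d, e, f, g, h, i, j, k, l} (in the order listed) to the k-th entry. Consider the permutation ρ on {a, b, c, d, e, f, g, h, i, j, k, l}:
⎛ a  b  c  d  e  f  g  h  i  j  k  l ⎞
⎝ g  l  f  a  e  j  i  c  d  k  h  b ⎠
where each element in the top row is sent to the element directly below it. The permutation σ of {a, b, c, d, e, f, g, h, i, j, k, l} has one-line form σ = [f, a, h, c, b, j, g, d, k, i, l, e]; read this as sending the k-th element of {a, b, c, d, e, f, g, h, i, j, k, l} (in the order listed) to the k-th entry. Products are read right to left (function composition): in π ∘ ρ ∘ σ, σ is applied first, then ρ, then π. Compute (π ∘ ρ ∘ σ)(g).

f

Chase g: σ(g) = g; ρ(g) = i; π(i) = f. Hence (π ∘ ρ ∘ σ)(g) = f.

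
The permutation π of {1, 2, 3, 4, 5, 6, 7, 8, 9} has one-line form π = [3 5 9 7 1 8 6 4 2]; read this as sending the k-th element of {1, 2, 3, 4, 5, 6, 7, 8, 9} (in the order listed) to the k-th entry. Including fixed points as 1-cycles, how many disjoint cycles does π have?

The cycle decomposition is (1 3 9 2 5)(4 7 6 8), which has 2 cycles (counting 1-cycles).

2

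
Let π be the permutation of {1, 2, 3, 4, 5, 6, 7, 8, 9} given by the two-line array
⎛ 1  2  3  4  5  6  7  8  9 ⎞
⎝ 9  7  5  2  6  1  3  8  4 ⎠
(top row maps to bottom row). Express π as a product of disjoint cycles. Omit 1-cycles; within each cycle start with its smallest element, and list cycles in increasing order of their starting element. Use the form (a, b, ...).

(1, 9, 4, 2, 7, 3, 5, 6)

Start at 1 and follow images: 1 → 9 → 4 → 2 → 7 → 3 → 5 → 6 → 1, giving the cycle (1, 9, 4, 2, 7, 3, 5, 6).
Repeating from the next unused element and collecting all non-trivial cycles gives (1, 9, 4, 2, 7, 3, 5, 6).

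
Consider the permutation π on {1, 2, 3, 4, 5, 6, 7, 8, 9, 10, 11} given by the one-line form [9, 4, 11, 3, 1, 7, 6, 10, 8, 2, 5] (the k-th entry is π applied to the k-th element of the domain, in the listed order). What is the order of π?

18

Writing π as disjoint cycles, the cycle lengths are 9, 2.
Since disjoint cycles commute, ord(π) = lcm(9, 2) = 18.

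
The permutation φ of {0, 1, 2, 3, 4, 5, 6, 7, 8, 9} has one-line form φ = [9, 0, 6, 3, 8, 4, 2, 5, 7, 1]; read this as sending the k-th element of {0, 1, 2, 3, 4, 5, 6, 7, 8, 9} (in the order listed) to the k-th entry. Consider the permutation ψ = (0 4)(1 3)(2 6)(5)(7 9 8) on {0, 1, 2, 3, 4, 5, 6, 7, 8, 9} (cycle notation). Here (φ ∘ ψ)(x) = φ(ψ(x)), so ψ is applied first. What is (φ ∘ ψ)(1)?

3

(φ ∘ ψ)(1) = φ(ψ(1)). ψ(1) = 3, then φ(3) = 3. So (φ ∘ ψ)(1) = 3.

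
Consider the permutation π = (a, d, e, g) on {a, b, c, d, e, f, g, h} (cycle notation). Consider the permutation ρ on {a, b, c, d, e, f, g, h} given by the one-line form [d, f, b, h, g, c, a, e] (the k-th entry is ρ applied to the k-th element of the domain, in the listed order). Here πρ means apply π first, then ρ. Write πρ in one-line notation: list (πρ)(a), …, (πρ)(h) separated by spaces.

h f b g a c d e

(πρ)(x) = ρ(π(x)). Computing each image: ρ(π(a)) = ρ(d) = h, ρ(π(b)) = ρ(b) = f, ρ(π(c)) = ρ(c) = b, ρ(π(d)) = ρ(e) = g, ρ(π(e)) = ρ(g) = a, ρ(π(f)) = ρ(f) = c, ρ(π(g)) = ρ(a) = d, ρ(π(h)) = ρ(h) = e.
Hence πρ = [h f b g a c d e].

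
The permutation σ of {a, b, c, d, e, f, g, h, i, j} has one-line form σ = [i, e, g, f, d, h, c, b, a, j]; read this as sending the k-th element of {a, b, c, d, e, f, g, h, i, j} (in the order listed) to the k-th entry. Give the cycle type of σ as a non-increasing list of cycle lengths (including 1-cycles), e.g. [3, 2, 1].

The disjoint cycles are (a, i)(b, e, d, f, h)(c, g)(j), with lengths 5, 2, 2, 1 in non-increasing order.

[5, 2, 2, 1]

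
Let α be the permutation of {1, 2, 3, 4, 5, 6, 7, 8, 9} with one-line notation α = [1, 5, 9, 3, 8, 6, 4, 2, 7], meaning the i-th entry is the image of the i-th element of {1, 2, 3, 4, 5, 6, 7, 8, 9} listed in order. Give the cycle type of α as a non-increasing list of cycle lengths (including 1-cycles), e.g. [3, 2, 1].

The disjoint cycles are (1)(2 5 8)(3 9 7 4)(6), with lengths 4, 3, 1, 1 in non-increasing order.

[4, 3, 1, 1]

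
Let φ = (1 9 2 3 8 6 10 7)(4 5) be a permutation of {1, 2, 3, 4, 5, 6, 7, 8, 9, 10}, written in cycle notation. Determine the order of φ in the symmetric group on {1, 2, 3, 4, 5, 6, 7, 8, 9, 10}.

8

The cycle type of φ is (8, 2).
The order of φ is the least common multiple of its cycle lengths: lcm(8, 2) = 8.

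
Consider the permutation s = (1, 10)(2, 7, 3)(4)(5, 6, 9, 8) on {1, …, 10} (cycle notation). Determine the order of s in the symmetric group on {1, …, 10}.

The cycle type of s is (4, 3, 2, 1).
The order is lcm(4, 3, 2) = 12.

12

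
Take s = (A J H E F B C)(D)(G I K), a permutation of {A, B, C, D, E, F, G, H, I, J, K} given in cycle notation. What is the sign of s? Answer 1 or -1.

The cycle lengths are 7, 3, 1.
A cycle is odd iff its length is even; s has 0 even-length cycles, so sgn(s) = (−1)^0 and s is even.

1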